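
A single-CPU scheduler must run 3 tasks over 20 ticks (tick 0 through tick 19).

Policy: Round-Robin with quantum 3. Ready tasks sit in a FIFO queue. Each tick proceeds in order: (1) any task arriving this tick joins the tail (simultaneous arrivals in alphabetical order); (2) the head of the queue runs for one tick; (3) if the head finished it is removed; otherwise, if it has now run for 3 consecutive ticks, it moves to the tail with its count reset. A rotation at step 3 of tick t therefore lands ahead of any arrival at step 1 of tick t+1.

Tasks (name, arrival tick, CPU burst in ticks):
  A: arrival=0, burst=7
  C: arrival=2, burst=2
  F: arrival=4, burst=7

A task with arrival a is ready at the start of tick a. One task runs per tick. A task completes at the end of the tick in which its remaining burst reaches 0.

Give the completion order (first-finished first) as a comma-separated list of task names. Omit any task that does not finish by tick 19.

completion order = C, A, F

t=0: queue=[A] q_used=0 → run A
t=1: queue=[A] q_used=1 → run A
t=2: queue=[A,C] q_used=2 → run A
t=3: queue=[C,A] q_used=0 → run C
t=4: queue=[C,A,F] q_used=1 → run C
t=5: queue=[A,F] q_used=0 → run A
t=6: queue=[A,F] q_used=1 → run A
t=7: queue=[A,F] q_used=2 → run A
t=8: queue=[F,A] q_used=0 → run F
t=9: queue=[F,A] q_used=1 → run F
t=10: queue=[F,A] q_used=2 → run F
t=11: queue=[A,F] q_used=0 → run A
t=12: queue=[F] q_used=0 → run F
t=13: queue=[F] q_used=1 → run F
t=14: queue=[F] q_used=2 → run F
t=15: queue=[F] q_used=0 → run F
t=16: (idle)
t=17: (idle)
t=18: (idle)
t=19: (idle)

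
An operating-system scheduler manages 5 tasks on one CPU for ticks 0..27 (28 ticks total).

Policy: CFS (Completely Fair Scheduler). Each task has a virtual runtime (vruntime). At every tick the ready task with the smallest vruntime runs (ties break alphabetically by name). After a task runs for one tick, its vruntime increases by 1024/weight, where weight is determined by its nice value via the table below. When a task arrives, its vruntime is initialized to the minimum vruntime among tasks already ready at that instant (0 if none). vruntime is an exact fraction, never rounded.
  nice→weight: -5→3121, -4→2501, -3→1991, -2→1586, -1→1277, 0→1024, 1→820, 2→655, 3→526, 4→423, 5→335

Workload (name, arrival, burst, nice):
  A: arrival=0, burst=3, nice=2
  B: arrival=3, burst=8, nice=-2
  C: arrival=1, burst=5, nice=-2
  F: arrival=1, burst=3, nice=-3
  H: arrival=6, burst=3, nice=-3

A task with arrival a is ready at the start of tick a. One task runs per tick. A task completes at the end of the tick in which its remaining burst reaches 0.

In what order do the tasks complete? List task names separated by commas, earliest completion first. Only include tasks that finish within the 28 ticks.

t=0: vr[A=0] → run A
t=1: vr[A=1024/655 C=1024/655 F=1024/655] → run A
t=2: vr[A=2048/655 C=1024/655 F=1024/655] → run C
t=3: vr[A=2048/655 B=1024/655 C=1147392/519415 F=1024/655] → run B
t=4: vr[A=2048/655 B=1147392/519415 C=1147392/519415 F=1024/655] → run F
t=5: vr[A=2048/655 B=1147392/519415 C=1147392/519415 F=2709504/1304105] → run F
t=6: vr[A=2048/655 B=1147392/519415 C=1147392/519415 F=3380224/1304105 H=1147392/519415] → run B
t=7: vr[A=2048/655 B=1482752/519415 C=1147392/519415 F=3380224/1304105 H=1147392/519415] → run C
t=8: vr[A=2048/655 B=1482752/519415 C=1482752/519415 F=3380224/1304105 H=1147392/519415] → run H
t=9: vr[A=2048/655 B=1482752/519415 C=1482752/519415 F=3380224/1304105 H=2816338432/1034155265] → run F
t=10: vr[A=2048/655 B=1482752/519415 C=1482752/519415 H=2816338432/1034155265] → run H
t=11: vr[A=2048/655 B=1482752/519415 C=1482752/519415 H=3348219392/1034155265] → run B
t=12: vr[A=2048/655 B=1818112/519415 C=1482752/519415 H=3348219392/1034155265] → run C
t=13: vr[A=2048/655 B=1818112/519415 C=1818112/519415 H=3348219392/1034155265] → run A
t=14: vr[B=1818112/519415 C=1818112/519415 H=3348219392/1034155265] → run H
t=15: vr[B=1818112/519415 C=1818112/519415] → run B
t=16: vr[B=2153472/519415 C=1818112/519415] → run C
t=17: vr[B=2153472/519415 C=2153472/519415] → run B
t=18: vr[B=2488832/519415 C=2153472/519415] → run C
t=19: vr[B=2488832/519415] → run B
t=20: vr[B=2824192/519415] → run B
t=21: vr[B=3159552/519415] → run B
t=22: (idle)
t=23: (idle)
t=24: (idle)
t=25: (idle)
t=26: (idle)
t=27: (idle)

completion order = F, A, H, C, B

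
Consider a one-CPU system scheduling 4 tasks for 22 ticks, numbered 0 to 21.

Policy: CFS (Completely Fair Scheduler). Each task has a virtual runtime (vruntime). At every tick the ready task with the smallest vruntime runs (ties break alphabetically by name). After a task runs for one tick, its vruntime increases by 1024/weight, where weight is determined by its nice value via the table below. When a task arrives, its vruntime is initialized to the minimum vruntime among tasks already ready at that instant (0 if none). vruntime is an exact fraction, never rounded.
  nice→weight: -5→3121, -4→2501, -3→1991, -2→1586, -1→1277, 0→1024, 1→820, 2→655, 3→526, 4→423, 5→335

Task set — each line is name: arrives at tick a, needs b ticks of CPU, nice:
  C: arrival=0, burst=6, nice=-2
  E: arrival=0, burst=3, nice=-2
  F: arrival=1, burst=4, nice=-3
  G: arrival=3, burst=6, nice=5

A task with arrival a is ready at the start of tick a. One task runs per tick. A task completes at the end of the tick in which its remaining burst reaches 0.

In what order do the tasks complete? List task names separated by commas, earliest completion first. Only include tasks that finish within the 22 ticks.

completion order = E, F, C, G

t=0: vr[C=0 E=0] → run C
t=1: vr[C=512/793 E=0 F=0] → run E
t=2: vr[C=512/793 E=512/793 F=0] → run F
t=3: vr[C=512/793 E=512/793 F=1024/1991 G=1024/1991] → run F
t=4: vr[C=512/793 E=512/793 F=2048/1991 G=1024/1991] → run G
t=5: vr[C=512/793 E=512/793 F=2048/1991 G=2381824/666985] → run C
t=6: vr[C=1024/793 E=512/793 F=2048/1991 G=2381824/666985] → run E
t=7: vr[C=1024/793 E=1024/793 F=2048/1991 G=2381824/666985] → run F
t=8: vr[C=1024/793 E=1024/793 F=3072/1991 G=2381824/666985] → run C
t=9: vr[C=1536/793 E=1024/793 F=3072/1991 G=2381824/666985] → run E
t=10: vr[C=1536/793 F=3072/1991 G=2381824/666985] → run F
t=11: vr[C=1536/793 G=2381824/666985] → run C
t=12: vr[C=2048/793 G=2381824/666985] → run C
t=13: vr[C=2560/793 G=2381824/666985] → run C
t=14: vr[G=2381824/666985] → run G
t=15: vr[G=4420608/666985] → run G
t=16: vr[G=6459392/666985] → run G
t=17: vr[G=8498176/666985] → run G
t=18: vr[G=2107392/133397] → run G
t=19: (idle)
t=20: (idle)
t=21: (idle)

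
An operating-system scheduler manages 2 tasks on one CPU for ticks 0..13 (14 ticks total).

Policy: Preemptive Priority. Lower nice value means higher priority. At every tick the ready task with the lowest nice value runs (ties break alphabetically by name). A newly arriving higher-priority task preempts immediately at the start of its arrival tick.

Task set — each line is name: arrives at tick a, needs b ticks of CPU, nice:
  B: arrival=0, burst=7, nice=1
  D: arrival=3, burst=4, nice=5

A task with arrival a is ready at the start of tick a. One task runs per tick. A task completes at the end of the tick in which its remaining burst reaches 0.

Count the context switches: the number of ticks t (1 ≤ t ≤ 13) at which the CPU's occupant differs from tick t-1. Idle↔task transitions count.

context switches = 2

t=0: ready={B} → run B
t=1: ready={B} → run B
t=2: ready={B} → run B
t=3: ready={B,D} → run B
t=4: ready={B,D} → run B
t=5: ready={B,D} → run B
t=6: ready={B,D} → run B
t=7: ready={D} → run D
t=8: ready={D} → run D
t=9: ready={D} → run D
t=10: ready={D} → run D
t=11: (idle)
t=12: (idle)
t=13: (idle)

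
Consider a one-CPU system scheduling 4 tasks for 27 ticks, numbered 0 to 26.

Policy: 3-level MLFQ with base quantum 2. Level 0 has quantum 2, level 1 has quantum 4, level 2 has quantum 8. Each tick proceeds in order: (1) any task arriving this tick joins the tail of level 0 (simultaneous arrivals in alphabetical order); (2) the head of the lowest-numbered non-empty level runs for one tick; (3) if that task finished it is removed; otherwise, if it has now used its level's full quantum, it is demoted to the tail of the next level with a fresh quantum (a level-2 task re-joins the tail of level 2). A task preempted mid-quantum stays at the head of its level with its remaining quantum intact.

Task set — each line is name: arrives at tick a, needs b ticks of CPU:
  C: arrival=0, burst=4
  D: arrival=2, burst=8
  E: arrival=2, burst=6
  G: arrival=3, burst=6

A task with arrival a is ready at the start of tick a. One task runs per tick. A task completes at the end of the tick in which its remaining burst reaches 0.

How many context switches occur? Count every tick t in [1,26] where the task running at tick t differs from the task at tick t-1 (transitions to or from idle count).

t=0: L0/L1/L2 = C/-/- → run C
t=1: L0/L1/L2 = C/-/- → run C
t=2: L0/L1/L2 = DE/C/- → run D
t=3: L0/L1/L2 = DEG/C/- → run D
t=4: L0/L1/L2 = EG/CD/- → run E
t=5: L0/L1/L2 = EG/CD/- → run E
t=6: L0/L1/L2 = G/CDE/- → run G
t=7: L0/L1/L2 = G/CDE/- → run G
t=8: L0/L1/L2 = -/CDEG/- → run C
t=9: L0/L1/L2 = -/CDEG/- → run C
t=10: L0/L1/L2 = -/DEG/- → run D
t=11: L0/L1/L2 = -/DEG/- → run D
t=12: L0/L1/L2 = -/DEG/- → run D
t=13: L0/L1/L2 = -/DEG/- → run D
t=14: L0/L1/L2 = -/EG/D → run E
t=15: L0/L1/L2 = -/EG/D → run E
t=16: L0/L1/L2 = -/EG/D → run E
t=17: L0/L1/L2 = -/EG/D → run E
t=18: L0/L1/L2 = -/G/D → run G
t=19: L0/L1/L2 = -/G/D → run G
t=20: L0/L1/L2 = -/G/D → run G
t=21: L0/L1/L2 = -/G/D → run G
t=22: L0/L1/L2 = -/-/D → run D
t=23: L0/L1/L2 = -/-/D → run D
t=24: (idle)
t=25: (idle)
t=26: (idle)

context switches = 9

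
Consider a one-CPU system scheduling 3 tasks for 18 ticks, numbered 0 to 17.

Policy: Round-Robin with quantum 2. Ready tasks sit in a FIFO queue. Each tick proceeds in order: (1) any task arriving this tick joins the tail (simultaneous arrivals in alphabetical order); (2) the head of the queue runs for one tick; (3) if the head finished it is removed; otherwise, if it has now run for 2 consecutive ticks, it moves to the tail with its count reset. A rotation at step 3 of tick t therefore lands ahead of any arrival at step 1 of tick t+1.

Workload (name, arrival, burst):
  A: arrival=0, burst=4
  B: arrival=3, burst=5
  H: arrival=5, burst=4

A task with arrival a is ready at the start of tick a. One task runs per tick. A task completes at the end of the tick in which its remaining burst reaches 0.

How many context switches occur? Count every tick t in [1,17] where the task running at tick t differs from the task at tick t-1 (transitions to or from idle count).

context switches = 6

t=0: queue=[A] q_used=0 → run A
t=1: queue=[A] q_used=1 → run A
t=2: queue=[A] q_used=0 → run A
t=3: queue=[A,B] q_used=1 → run A
t=4: queue=[B] q_used=0 → run B
t=5: queue=[B,H] q_used=1 → run B
t=6: queue=[H,B] q_used=0 → run H
t=7: queue=[H,B] q_used=1 → run H
t=8: queue=[B,H] q_used=0 → run B
t=9: queue=[B,H] q_used=1 → run B
t=10: queue=[H,B] q_used=0 → run H
t=11: queue=[H,B] q_used=1 → run H
t=12: queue=[B] q_used=0 → run B
t=13: (idle)
t=14: (idle)
t=15: (idle)
t=16: (idle)
t=17: (idle)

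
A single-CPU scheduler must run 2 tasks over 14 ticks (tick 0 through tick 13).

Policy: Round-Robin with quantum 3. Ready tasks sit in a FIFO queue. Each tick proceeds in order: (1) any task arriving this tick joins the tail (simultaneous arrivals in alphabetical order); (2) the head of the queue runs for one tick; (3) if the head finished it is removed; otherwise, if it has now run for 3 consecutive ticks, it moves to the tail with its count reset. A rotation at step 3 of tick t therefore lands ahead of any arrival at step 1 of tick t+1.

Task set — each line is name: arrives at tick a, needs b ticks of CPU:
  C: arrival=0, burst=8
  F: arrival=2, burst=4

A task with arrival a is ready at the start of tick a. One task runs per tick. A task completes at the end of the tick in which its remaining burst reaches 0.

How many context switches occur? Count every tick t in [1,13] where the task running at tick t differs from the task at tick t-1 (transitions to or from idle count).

context switches = 5

t=0: queue=[C] q_used=0 → run C
t=1: queue=[C] q_used=1 → run C
t=2: queue=[C,F] q_used=2 → run C
t=3: queue=[F,C] q_used=0 → run F
t=4: queue=[F,C] q_used=1 → run F
t=5: queue=[F,C] q_used=2 → run F
t=6: queue=[C,F] q_used=0 → run C
t=7: queue=[C,F] q_used=1 → run C
t=8: queue=[C,F] q_used=2 → run C
t=9: queue=[F,C] q_used=0 → run F
t=10: queue=[C] q_used=0 → run C
t=11: queue=[C] q_used=1 → run C
t=12: (idle)
t=13: (idle)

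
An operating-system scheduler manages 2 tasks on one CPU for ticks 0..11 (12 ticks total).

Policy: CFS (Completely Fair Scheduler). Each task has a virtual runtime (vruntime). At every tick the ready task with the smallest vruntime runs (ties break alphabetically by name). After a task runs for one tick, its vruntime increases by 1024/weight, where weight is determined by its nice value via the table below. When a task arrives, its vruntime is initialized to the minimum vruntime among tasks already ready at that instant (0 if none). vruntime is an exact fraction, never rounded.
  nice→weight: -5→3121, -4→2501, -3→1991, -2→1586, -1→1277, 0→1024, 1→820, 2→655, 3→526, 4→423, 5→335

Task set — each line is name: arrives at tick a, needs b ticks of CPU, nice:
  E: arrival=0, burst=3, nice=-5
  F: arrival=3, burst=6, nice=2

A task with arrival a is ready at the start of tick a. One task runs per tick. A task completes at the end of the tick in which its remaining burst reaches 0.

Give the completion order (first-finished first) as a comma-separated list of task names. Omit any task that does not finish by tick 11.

completion order = E, F

t=0: vr[E=0] → run E
t=1: vr[E=1024/3121] → run E
t=2: vr[E=2048/3121] → run E
t=3: vr[F=0] → run F
t=4: vr[F=1024/655] → run F
t=5: vr[F=2048/655] → run F
t=6: vr[F=3072/655] → run F
t=7: vr[F=4096/655] → run F
t=8: vr[F=1024/131] → run F
t=9: (idle)
t=10: (idle)
t=11: (idle)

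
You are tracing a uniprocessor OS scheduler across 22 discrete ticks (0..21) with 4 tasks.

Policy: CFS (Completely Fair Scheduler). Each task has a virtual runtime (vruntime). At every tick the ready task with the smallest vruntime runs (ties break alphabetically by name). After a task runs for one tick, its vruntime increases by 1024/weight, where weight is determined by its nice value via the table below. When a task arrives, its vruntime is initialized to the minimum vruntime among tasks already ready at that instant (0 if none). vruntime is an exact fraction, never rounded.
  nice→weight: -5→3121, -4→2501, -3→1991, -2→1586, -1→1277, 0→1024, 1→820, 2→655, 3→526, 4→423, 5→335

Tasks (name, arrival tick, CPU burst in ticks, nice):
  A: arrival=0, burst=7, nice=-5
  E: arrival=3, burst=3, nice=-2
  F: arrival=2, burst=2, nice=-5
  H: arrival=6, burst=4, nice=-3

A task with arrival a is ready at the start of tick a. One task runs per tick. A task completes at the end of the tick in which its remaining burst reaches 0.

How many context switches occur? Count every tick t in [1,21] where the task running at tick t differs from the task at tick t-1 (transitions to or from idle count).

context switches = 13

t=0: vr[A=0] → run A
t=1: vr[A=1024/3121] → run A
t=2: vr[A=2048/3121 F=2048/3121] → run A
t=3: vr[A=3072/3121 E=2048/3121 F=2048/3121] → run E
t=4: vr[A=3072/3121 E=3222016/2474953 F=2048/3121] → run F
t=5: vr[A=3072/3121 E=3222016/2474953 F=3072/3121] → run A
t=6: vr[A=4096/3121 E=3222016/2474953 F=3072/3121 H=3072/3121] → run F
t=7: vr[A=4096/3121 E=3222016/2474953 H=3072/3121] → run H
t=8: vr[A=4096/3121 E=3222016/2474953 H=9312256/6213911] → run E
t=9: vr[A=4096/3121 E=4819968/2474953 H=9312256/6213911] → run A
t=10: vr[A=5120/3121 E=4819968/2474953 H=9312256/6213911] → run H
t=11: vr[A=5120/3121 E=4819968/2474953 H=12508160/6213911] → run A
t=12: vr[A=6144/3121 E=4819968/2474953 H=12508160/6213911] → run E
t=13: vr[A=6144/3121 H=12508160/6213911] → run A
t=14: vr[H=12508160/6213911] → run H
t=15: vr[H=15704064/6213911] → run H
t=16: (idle)
t=17: (idle)
t=18: (idle)
t=19: (idle)
t=20: (idle)
t=21: (idle)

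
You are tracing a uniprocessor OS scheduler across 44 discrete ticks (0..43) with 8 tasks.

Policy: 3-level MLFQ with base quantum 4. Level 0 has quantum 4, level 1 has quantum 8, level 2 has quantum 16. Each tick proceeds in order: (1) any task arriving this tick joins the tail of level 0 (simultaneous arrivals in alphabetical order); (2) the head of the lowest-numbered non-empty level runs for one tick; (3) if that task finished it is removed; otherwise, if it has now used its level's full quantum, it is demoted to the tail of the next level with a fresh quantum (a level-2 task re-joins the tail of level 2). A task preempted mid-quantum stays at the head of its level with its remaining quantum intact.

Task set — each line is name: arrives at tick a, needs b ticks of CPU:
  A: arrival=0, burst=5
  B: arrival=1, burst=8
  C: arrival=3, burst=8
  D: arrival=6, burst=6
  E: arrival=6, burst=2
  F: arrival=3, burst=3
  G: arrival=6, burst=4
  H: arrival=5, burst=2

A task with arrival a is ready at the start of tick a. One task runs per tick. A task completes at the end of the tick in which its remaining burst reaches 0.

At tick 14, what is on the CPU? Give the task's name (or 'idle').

t=0: L0/L1/L2 = A/-/- → run A
t=1: L0/L1/L2 = AB/-/- → run A
t=2: L0/L1/L2 = AB/-/- → run A
t=3: L0/L1/L2 = ABCF/-/- → run A
t=4: L0/L1/L2 = BCF/A/- → run B
t=5: L0/L1/L2 = BCFH/A/- → run B
t=6: L0/L1/L2 = BCFHDEG/A/- → run B
t=7: L0/L1/L2 = BCFHDEG/A/- → run B
t=8: L0/L1/L2 = CFHDEG/AB/- → run C
t=9: L0/L1/L2 = CFHDEG/AB/- → run C
t=10: L0/L1/L2 = CFHDEG/AB/- → run C
t=11: L0/L1/L2 = CFHDEG/AB/- → run C
t=12: L0/L1/L2 = FHDEG/ABC/- → run F
t=13: L0/L1/L2 = FHDEG/ABC/- → run F
t=14: L0/L1/L2 = FHDEG/ABC/- → run F
t=15: L0/L1/L2 = HDEG/ABC/- → run H
t=16: L0/L1/L2 = HDEG/ABC/- → run H
t=17: L0/L1/L2 = DEG/ABC/- → run D
t=18: L0/L1/L2 = DEG/ABC/- → run D
t=19: L0/L1/L2 = DEG/ABC/- → run D
t=20: L0/L1/L2 = DEG/ABC/- → run D
t=21: L0/L1/L2 = EG/ABCD/- → run E
t=22: L0/L1/L2 = EG/ABCD/- → run E
t=23: L0/L1/L2 = G/ABCD/- → run G
t=24: L0/L1/L2 = G/ABCD/- → run G
t=25: L0/L1/L2 = G/ABCD/- → run G
t=26: L0/L1/L2 = G/ABCD/- → run G
t=27: L0/L1/L2 = -/ABCD/- → run A
t=28: L0/L1/L2 = -/BCD/- → run B
t=29: L0/L1/L2 = -/BCD/- → run B
t=30: L0/L1/L2 = -/BCD/- → run B
t=31: L0/L1/L2 = -/BCD/- → run B
t=32: L0/L1/L2 = -/CD/- → run C
t=33: L0/L1/L2 = -/CD/- → run C
t=34: L0/L1/L2 = -/CD/- → run C
t=35: L0/L1/L2 = -/CD/- → run C
t=36: L0/L1/L2 = -/D/- → run D
t=37: L0/L1/L2 = -/D/- → run D
t=38: (idle)
t=39: (idle)
t=40: (idle)
t=41: (idle)
t=42: (idle)
t=43: (idle)

running at tick 14 = F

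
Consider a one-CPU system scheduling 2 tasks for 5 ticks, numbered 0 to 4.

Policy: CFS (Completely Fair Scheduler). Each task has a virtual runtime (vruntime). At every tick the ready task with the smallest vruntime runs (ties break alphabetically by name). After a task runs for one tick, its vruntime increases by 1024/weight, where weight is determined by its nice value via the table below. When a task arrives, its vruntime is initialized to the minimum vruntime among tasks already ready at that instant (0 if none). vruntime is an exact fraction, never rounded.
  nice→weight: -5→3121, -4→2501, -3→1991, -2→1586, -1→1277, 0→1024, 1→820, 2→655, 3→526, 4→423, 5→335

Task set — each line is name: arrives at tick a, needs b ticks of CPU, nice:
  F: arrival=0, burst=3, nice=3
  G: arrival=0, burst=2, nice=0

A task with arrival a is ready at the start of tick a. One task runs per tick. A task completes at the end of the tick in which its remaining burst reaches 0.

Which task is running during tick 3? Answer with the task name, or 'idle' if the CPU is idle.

t=0: vr[F=0 G=0] → run F
t=1: vr[F=512/263 G=0] → run G
t=2: vr[F=512/263 G=1] → run G
t=3: vr[F=512/263] → run F
t=4: vr[F=1024/263] → run F

running at tick 3 = F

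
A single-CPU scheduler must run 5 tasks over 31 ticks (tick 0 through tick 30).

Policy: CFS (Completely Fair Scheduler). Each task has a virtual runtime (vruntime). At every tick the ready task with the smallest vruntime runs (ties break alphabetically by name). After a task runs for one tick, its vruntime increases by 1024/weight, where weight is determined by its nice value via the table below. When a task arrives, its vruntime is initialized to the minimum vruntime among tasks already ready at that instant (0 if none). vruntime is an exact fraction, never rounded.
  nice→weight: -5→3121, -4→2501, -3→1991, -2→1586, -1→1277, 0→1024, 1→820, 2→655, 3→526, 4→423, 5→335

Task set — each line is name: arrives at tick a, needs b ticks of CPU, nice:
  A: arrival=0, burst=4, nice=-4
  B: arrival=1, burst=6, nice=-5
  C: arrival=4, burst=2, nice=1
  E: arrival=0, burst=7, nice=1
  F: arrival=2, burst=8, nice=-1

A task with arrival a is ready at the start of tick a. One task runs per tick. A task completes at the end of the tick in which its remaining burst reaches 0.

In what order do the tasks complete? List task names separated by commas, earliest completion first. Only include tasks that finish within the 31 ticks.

completion order = A, C, B, F, E

t=0: vr[A=0 E=0] → run A
t=1: vr[A=1024/2501 B=0 E=0] → run B
t=2: vr[A=1024/2501 B=1024/3121 E=0 F=0] → run E
t=3: vr[A=1024/2501 B=1024/3121 E=256/205 F=0] → run F
t=4: vr[A=1024/2501 B=1024/3121 C=1024/3121 E=256/205 F=1024/1277] → run B
t=5: vr[A=1024/2501 B=2048/3121 C=1024/3121 E=256/205 F=1024/1277] → run C
t=6: vr[A=1024/2501 B=2048/3121 C=1008896/639805 E=256/205 F=1024/1277] → run A
t=7: vr[A=2048/2501 B=2048/3121 C=1008896/639805 E=256/205 F=1024/1277] → run B
t=8: vr[A=2048/2501 B=3072/3121 C=1008896/639805 E=256/205 F=1024/1277] → run F
t=9: vr[A=2048/2501 B=3072/3121 C=1008896/639805 E=256/205 F=2048/1277] → run A
t=10: vr[A=3072/2501 B=3072/3121 C=1008896/639805 E=256/205 F=2048/1277] → run B
t=11: vr[A=3072/2501 B=4096/3121 C=1008896/639805 E=256/205 F=2048/1277] → run A
t=12: vr[B=4096/3121 C=1008896/639805 E=256/205 F=2048/1277] → run E
t=13: vr[B=4096/3121 C=1008896/639805 E=512/205 F=2048/1277] → run B
t=14: vr[B=5120/3121 C=1008896/639805 E=512/205 F=2048/1277] → run C
t=15: vr[B=5120/3121 E=512/205 F=2048/1277] → run F
t=16: vr[B=5120/3121 E=512/205 F=3072/1277] → run B
t=17: vr[E=512/205 F=3072/1277] → run F
t=18: vr[E=512/205 F=4096/1277] → run E
t=19: vr[E=768/205 F=4096/1277] → run F
t=20: vr[E=768/205 F=5120/1277] → run E
t=21: vr[E=1024/205 F=5120/1277] → run F
t=22: vr[E=1024/205 F=6144/1277] → run F
t=23: vr[E=1024/205 F=7168/1277] → run E
t=24: vr[E=256/41 F=7168/1277] → run F
t=25: vr[E=256/41] → run E
t=26: vr[E=1536/205] → run E
t=27: (idle)
t=28: (idle)
t=29: (idle)
t=30: (idle)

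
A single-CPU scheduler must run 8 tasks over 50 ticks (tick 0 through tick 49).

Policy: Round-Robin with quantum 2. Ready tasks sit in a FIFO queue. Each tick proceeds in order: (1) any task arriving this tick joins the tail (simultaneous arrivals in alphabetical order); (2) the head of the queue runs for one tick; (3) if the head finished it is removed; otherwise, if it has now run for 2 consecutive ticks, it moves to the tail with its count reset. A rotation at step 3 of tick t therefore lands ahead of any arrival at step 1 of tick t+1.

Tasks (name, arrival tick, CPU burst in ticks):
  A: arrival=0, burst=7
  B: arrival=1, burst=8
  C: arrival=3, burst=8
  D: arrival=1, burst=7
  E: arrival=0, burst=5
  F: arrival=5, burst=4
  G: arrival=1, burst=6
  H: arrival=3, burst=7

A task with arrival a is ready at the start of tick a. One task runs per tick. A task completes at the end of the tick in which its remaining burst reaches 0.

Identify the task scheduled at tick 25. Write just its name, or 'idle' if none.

t=0: queue=[A,E] q_used=0 → run A
t=1: queue=[A,E,B,D,G] q_used=1 → run A
t=2: queue=[E,B,D,G,A] q_used=0 → run E
t=3: queue=[E,B,D,G,A,C,H] q_used=1 → run E
t=4: queue=[B,D,G,A,C,H,E] q_used=0 → run B
t=5: queue=[B,D,G,A,C,H,E,F] q_used=1 → run B
t=6: queue=[D,G,A,C,H,E,F,B] q_used=0 → run D
t=7: queue=[D,G,A,C,H,E,F,B] q_used=1 → run D
t=8: queue=[G,A,C,H,E,F,B,D] q_used=0 → run G
t=9: queue=[G,A,C,H,E,F,B,D] q_used=1 → run G
t=10: queue=[A,C,H,E,F,B,D,G] q_used=0 → run A
t=11: queue=[A,C,H,E,F,B,D,G] q_used=1 → run A
t=12: queue=[C,H,E,F,B,D,G,A] q_used=0 → run C
t=13: queue=[C,H,E,F,B,D,G,A] q_used=1 → run C
t=14: queue=[H,E,F,B,D,G,A,C] q_used=0 → run H
t=15: queue=[H,E,F,B,D,G,A,C] q_used=1 → run H
t=16: queue=[E,F,B,D,G,A,C,H] q_used=0 → run E
t=17: queue=[E,F,B,D,G,A,C,H] q_used=1 → run E
t=18: queue=[F,B,D,G,A,C,H,E] q_used=0 → run F
t=19: queue=[F,B,D,G,A,C,H,E] q_used=1 → run F
t=20: queue=[B,D,G,A,C,H,E,F] q_used=0 → run B
t=21: queue=[B,D,G,A,C,H,E,F] q_used=1 → run B
t=22: queue=[D,G,A,C,H,E,F,B] q_used=0 → run D
t=23: queue=[D,G,A,C,H,E,F,B] q_used=1 → run D
t=24: queue=[G,A,C,H,E,F,B,D] q_used=0 → run G
t=25: queue=[G,A,C,H,E,F,B,D] q_used=1 → run G
t=26: queue=[A,C,H,E,F,B,D,G] q_used=0 → run A
t=27: queue=[A,C,H,E,F,B,D,G] q_used=1 → run A
t=28: queue=[C,H,E,F,B,D,G,A] q_used=0 → run C
t=29: queue=[C,H,E,F,B,D,G,A] q_used=1 → run C
t=30: queue=[H,E,F,B,D,G,A,C] q_used=0 → run H
t=31: queue=[H,E,F,B,D,G,A,C] q_used=1 → run H
t=32: queue=[E,F,B,D,G,A,C,H] q_used=0 → run E
t=33: queue=[F,B,D,G,A,C,H] q_used=0 → run F
t=34: queue=[F,B,D,G,A,C,H] q_used=1 → run F
t=35: queue=[B,D,G,A,C,H] q_used=0 → run B
t=36: queue=[B,D,G,A,C,H] q_used=1 → run B
t=37: queue=[D,G,A,C,H,B] q_used=0 → run D
t=38: queue=[D,G,A,C,H,B] q_used=1 → run D
t=39: queue=[G,A,C,H,B,D] q_used=0 → run G
t=40: queue=[G,A,C,H,B,D] q_used=1 → run G
t=41: queue=[A,C,H,B,D] q_used=0 → run A
t=42: queue=[C,H,B,D] q_used=0 → run C
t=43: queue=[C,H,B,D] q_used=1 → run C
t=44: queue=[H,B,D,C] q_used=0 → run H
t=45: queue=[H,B,D,C] q_used=1 → run H
t=46: queue=[B,D,C,H] q_used=0 → run B
t=47: queue=[B,D,C,H] q_used=1 → run B
t=48: queue=[D,C,H] q_used=0 → run D
t=49: queue=[C,H] q_used=0 → run C

running at tick 25 = G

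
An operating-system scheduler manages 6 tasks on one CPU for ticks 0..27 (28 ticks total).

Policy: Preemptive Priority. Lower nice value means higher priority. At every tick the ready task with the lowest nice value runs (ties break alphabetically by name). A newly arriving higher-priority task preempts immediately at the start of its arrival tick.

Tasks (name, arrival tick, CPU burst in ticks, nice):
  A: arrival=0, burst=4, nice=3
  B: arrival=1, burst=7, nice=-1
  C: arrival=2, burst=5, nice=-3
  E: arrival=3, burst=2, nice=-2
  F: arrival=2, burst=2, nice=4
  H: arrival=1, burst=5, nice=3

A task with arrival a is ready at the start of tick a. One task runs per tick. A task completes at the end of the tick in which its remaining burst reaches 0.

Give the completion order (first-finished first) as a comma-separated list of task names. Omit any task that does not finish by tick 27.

t=0: ready={A} → run A
t=1: ready={A,B,H} → run B
t=2: ready={A,B,C,F,H} → run C
t=3: ready={A,B,C,E,F,H} → run C
t=4: ready={A,B,C,E,F,H} → run C
t=5: ready={A,B,C,E,F,H} → run C
t=6: ready={A,B,C,E,F,H} → run C
t=7: ready={A,B,E,F,H} → run E
t=8: ready={A,B,E,F,H} → run E
t=9: ready={A,B,F,H} → run B
t=10: ready={A,B,F,H} → run B
t=11: ready={A,B,F,H} → run B
t=12: ready={A,B,F,H} → run B
t=13: ready={A,B,F,H} → run B
t=14: ready={A,B,F,H} → run B
t=15: ready={A,F,H} → run A
t=16: ready={A,F,H} → run A
t=17: ready={A,F,H} → run A
t=18: ready={F,H} → run H
t=19: ready={F,H} → run H
t=20: ready={F,H} → run H
t=21: ready={F,H} → run H
t=22: ready={F,H} → run H
t=23: ready={F} → run F
t=24: ready={F} → run F
t=25: (idle)
t=26: (idle)
t=27: (idle)

completion order = C, E, B, A, H, F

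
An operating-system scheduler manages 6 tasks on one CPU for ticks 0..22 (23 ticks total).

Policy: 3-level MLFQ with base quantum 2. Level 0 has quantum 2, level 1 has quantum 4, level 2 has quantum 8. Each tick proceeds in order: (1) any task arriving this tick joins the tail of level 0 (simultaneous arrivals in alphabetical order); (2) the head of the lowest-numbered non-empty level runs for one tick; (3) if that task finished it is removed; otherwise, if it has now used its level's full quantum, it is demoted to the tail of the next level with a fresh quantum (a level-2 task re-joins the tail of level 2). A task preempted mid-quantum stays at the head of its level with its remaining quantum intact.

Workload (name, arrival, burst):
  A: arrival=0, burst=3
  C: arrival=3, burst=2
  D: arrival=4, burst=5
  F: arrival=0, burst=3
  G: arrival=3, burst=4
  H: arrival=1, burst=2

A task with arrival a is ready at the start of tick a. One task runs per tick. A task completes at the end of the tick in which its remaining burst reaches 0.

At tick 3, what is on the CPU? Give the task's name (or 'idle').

t=0: L0/L1/L2 = AF/-/- → run A
t=1: L0/L1/L2 = AFH/-/- → run A
t=2: L0/L1/L2 = FH/A/- → run F
t=3: L0/L1/L2 = FHCG/A/- → run F
t=4: L0/L1/L2 = HCGD/AF/- → run H
t=5: L0/L1/L2 = HCGD/AF/- → run H
t=6: L0/L1/L2 = CGD/AF/- → run C
t=7: L0/L1/L2 = CGD/AF/- → run C
t=8: L0/L1/L2 = GD/AF/- → run G
t=9: L0/L1/L2 = GD/AF/- → run G
t=10: L0/L1/L2 = D/AFG/- → run D
t=11: L0/L1/L2 = D/AFG/- → run D
t=12: L0/L1/L2 = -/AFGD/- → run A
t=13: L0/L1/L2 = -/FGD/- → run F
t=14: L0/L1/L2 = -/GD/- → run G
t=15: L0/L1/L2 = -/GD/- → run G
t=16: L0/L1/L2 = -/D/- → run D
t=17: L0/L1/L2 = -/D/- → run D
t=18: L0/L1/L2 = -/D/- → run D
t=19: (idle)
t=20: (idle)
t=21: (idle)
t=22: (idle)

running at tick 3 = F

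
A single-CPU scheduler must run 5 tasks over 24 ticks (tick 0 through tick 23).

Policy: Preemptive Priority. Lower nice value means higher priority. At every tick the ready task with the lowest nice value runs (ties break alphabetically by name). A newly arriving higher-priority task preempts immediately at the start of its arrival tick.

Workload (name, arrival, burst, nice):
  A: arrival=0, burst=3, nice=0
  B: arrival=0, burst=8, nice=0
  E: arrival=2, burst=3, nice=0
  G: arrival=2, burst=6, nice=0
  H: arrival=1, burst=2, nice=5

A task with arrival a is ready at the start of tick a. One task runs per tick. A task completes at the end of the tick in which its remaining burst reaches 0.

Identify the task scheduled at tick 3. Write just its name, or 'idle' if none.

t=0: ready={A,B} → run A
t=1: ready={A,B,H} → run A
t=2: ready={A,B,E,G,H} → run A
t=3: ready={B,E,G,H} → run B
t=4: ready={B,E,G,H} → run B
t=5: ready={B,E,G,H} → run B
t=6: ready={B,E,G,H} → run B
t=7: ready={B,E,G,H} → run B
t=8: ready={B,E,G,H} → run B
t=9: ready={B,E,G,H} → run B
t=10: ready={B,E,G,H} → run B
t=11: ready={E,G,H} → run E
t=12: ready={E,G,H} → run E
t=13: ready={E,G,H} → run E
t=14: ready={G,H} → run G
t=15: ready={G,H} → run G
t=16: ready={G,H} → run G
t=17: ready={G,H} → run G
t=18: ready={G,H} → run G
t=19: ready={G,H} → run G
t=20: ready={H} → run H
t=21: ready={H} → run H
t=22: (idle)
t=23: (idle)

running at tick 3 = B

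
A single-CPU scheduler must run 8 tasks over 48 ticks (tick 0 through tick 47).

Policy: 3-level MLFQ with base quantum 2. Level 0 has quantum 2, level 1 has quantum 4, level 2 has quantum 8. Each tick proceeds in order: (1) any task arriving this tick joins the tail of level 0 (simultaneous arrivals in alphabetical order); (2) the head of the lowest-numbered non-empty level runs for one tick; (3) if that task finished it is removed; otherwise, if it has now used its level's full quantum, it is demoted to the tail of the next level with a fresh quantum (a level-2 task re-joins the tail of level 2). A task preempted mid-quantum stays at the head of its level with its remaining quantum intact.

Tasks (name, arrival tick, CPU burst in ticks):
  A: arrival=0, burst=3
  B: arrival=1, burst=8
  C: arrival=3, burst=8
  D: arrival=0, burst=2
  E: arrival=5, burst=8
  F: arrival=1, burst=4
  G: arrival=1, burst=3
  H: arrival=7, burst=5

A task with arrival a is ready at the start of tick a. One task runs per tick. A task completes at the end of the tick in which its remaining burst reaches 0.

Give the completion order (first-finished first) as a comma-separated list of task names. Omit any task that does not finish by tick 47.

t=0: L0/L1/L2 = AD/-/- → run A
t=1: L0/L1/L2 = ADBFG/-/- → run A
t=2: L0/L1/L2 = DBFG/A/- → run D
t=3: L0/L1/L2 = DBFGC/A/- → run D
t=4: L0/L1/L2 = BFGC/A/- → run B
t=5: L0/L1/L2 = BFGCE/A/- → run B
t=6: L0/L1/L2 = FGCE/AB/- → run F
t=7: L0/L1/L2 = FGCEH/AB/- → run F
t=8: L0/L1/L2 = GCEH/ABF/- → run G
t=9: L0/L1/L2 = GCEH/ABF/- → run G
t=10: L0/L1/L2 = CEH/ABFG/- → run C
t=11: L0/L1/L2 = CEH/ABFG/- → run C
t=12: L0/L1/L2 = EH/ABFGC/- → run E
t=13: L0/L1/L2 = EH/ABFGC/- → run E
t=14: L0/L1/L2 = H/ABFGCE/- → run H
t=15: L0/L1/L2 = H/ABFGCE/- → run H
t=16: L0/L1/L2 = -/ABFGCEH/- → run A
t=17: L0/L1/L2 = -/BFGCEH/- → run B
t=18: L0/L1/L2 = -/BFGCEH/- → run B
t=19: L0/L1/L2 = -/BFGCEH/- → run B
t=20: L0/L1/L2 = -/BFGCEH/- → run B
t=21: L0/L1/L2 = -/FGCEH/B → run F
t=22: L0/L1/L2 = -/FGCEH/B → run F
t=23: L0/L1/L2 = -/GCEH/B → run G
t=24: L0/L1/L2 = -/CEH/B → run C
t=25: L0/L1/L2 = -/CEH/B → run C
t=26: L0/L1/L2 = -/CEH/B → run C
t=27: L0/L1/L2 = -/CEH/B → run C
t=28: L0/L1/L2 = -/EH/BC → run E
t=29: L0/L1/L2 = -/EH/BC → run E
t=30: L0/L1/L2 = -/EH/BC → run E
t=31: L0/L1/L2 = -/EH/BC → run E
t=32: L0/L1/L2 = -/H/BCE → run H
t=33: L0/L1/L2 = -/H/BCE → run H
t=34: L0/L1/L2 = -/H/BCE → run H
t=35: L0/L1/L2 = -/-/BCE → run B
t=36: L0/L1/L2 = -/-/BCE → run B
t=37: L0/L1/L2 = -/-/CE → run C
t=38: L0/L1/L2 = -/-/CE → run C
t=39: L0/L1/L2 = -/-/E → run E
t=40: L0/L1/L2 = -/-/E → run E
t=41: (idle)
t=42: (idle)
t=43: (idle)
t=44: (idle)
t=45: (idle)
t=46: (idle)
t=47: (idle)

completion order = D, A, F, G, H, B, C, E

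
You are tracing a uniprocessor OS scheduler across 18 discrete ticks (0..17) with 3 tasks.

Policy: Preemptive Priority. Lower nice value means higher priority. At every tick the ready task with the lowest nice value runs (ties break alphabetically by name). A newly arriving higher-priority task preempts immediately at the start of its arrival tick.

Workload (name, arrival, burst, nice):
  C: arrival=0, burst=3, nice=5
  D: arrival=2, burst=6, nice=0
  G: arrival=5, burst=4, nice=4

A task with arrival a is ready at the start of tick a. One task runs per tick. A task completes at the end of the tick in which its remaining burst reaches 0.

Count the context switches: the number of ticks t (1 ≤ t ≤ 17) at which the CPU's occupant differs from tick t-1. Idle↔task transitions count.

t=0: ready={C} → run C
t=1: ready={C} → run C
t=2: ready={C,D} → run D
t=3: ready={C,D} → run D
t=4: ready={C,D} → run D
t=5: ready={C,D,G} → run D
t=6: ready={C,D,G} → run D
t=7: ready={C,D,G} → run D
t=8: ready={C,G} → run G
t=9: ready={C,G} → run G
t=10: ready={C,G} → run G
t=11: ready={C,G} → run G
t=12: ready={C} → run C
t=13: (idle)
t=14: (idle)
t=15: (idle)
t=16: (idle)
t=17: (idle)

context switches = 4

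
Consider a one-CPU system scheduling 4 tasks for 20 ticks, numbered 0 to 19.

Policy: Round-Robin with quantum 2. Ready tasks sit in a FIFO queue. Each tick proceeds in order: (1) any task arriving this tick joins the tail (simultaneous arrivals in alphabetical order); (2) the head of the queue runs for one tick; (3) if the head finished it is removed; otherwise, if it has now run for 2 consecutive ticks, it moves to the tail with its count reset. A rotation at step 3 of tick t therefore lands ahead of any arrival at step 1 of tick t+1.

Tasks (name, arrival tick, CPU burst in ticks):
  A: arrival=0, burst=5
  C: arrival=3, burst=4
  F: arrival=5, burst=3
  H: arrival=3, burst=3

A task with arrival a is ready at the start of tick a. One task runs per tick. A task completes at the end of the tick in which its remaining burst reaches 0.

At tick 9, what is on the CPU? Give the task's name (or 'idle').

t=0: queue=[A] q_used=0 → run A
t=1: queue=[A] q_used=1 → run A
t=2: queue=[A] q_used=0 → run A
t=3: queue=[A,C,H] q_used=1 → run A
t=4: queue=[C,H,A] q_used=0 → run C
t=5: queue=[C,H,A,F] q_used=1 → run C
t=6: queue=[H,A,F,C] q_used=0 → run H
t=7: queue=[H,A,F,C] q_used=1 → run H
t=8: queue=[A,F,C,H] q_used=0 → run A
t=9: queue=[F,C,H] q_used=0 → run F
t=10: queue=[F,C,H] q_used=1 → run F
t=11: queue=[C,H,F] q_used=0 → run C
t=12: queue=[C,H,F] q_used=1 → run C
t=13: queue=[H,F] q_used=0 → run H
t=14: queue=[F] q_used=0 → run F
t=15: (idle)
t=16: (idle)
t=17: (idle)
t=18: (idle)
t=19: (idle)

running at tick 9 = F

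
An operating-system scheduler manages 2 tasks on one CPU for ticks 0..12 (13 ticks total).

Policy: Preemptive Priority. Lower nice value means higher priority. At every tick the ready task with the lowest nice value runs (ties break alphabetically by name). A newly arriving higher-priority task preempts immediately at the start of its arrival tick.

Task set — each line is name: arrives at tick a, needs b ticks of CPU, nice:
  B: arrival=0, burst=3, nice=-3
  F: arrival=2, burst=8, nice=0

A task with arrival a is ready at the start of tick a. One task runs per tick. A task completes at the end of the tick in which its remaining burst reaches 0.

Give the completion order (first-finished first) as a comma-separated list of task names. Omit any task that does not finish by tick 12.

t=0: ready={B} → run B
t=1: ready={B} → run B
t=2: ready={B,F} → run B
t=3: ready={F} → run F
t=4: ready={F} → run F
t=5: ready={F} → run F
t=6: ready={F} → run F
t=7: ready={F} → run F
t=8: ready={F} → run F
t=9: ready={F} → run F
t=10: ready={F} → run F
t=11: (idle)
t=12: (idle)

completion order = B, F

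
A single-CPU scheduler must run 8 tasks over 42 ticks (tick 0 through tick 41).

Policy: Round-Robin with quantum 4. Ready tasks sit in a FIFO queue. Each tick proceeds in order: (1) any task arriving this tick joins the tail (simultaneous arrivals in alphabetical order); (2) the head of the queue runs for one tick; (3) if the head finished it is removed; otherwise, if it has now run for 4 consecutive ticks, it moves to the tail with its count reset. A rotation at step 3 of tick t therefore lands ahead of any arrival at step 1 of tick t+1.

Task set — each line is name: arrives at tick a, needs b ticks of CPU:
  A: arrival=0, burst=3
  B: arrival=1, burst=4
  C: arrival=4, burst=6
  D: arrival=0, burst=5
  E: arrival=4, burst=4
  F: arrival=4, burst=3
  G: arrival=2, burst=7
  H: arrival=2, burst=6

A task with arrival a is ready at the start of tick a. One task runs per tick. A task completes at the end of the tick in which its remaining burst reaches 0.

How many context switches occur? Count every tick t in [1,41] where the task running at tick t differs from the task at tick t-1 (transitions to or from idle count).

context switches = 12

t=0: queue=[A,D] q_used=0 → run A
t=1: queue=[A,D,B] q_used=1 → run A
t=2: queue=[A,D,B,G,H] q_used=2 → run A
t=3: queue=[D,B,G,H] q_used=0 → run D
t=4: queue=[D,B,G,H,C,E,F] q_used=1 → run D
t=5: queue=[D,B,G,H,C,E,F] q_used=2 → run D
t=6: queue=[D,B,G,H,C,E,F] q_used=3 → run D
t=7: queue=[B,G,H,C,E,F,D] q_used=0 → run B
t=8: queue=[B,G,H,C,E,F,D] q_used=1 → run B
t=9: queue=[B,G,H,C,E,F,D] q_used=2 → run B
t=10: queue=[B,G,H,C,E,F,D] q_used=3 → run B
t=11: queue=[G,H,C,E,F,D] q_used=0 → run G
t=12: queue=[G,H,C,E,F,D] q_used=1 → run G
t=13: queue=[G,H,C,E,F,D] q_used=2 → run G
t=14: queue=[G,H,C,E,F,D] q_used=3 → run G
t=15: queue=[H,C,E,F,D,G] q_used=0 → run H
t=16: queue=[H,C,E,F,D,G] q_used=1 → run H
t=17: queue=[H,C,E,F,D,G] q_used=2 → run H
t=18: queue=[H,C,E,F,D,G] q_used=3 → run H
t=19: queue=[C,E,F,D,G,H] q_used=0 → run C
t=20: queue=[C,E,F,D,G,H] q_used=1 → run C
t=21: queue=[C,E,F,D,G,H] q_used=2 → run C
t=22: queue=[C,E,F,D,G,H] q_used=3 → run C
t=23: queue=[E,F,D,G,H,C] q_used=0 → run E
t=24: queue=[E,F,D,G,H,C] q_used=1 → run E
t=25: queue=[E,F,D,G,H,C] q_used=2 → run E
t=26: queue=[E,F,D,G,H,C] q_used=3 → run E
t=27: queue=[F,D,G,H,C] q_used=0 → run F
t=28: queue=[F,D,G,H,C] q_used=1 → run F
t=29: queue=[F,D,G,H,C] q_used=2 → run F
t=30: queue=[D,G,H,C] q_used=0 → run D
t=31: queue=[G,H,C] q_used=0 → run G
t=32: queue=[G,H,C] q_used=1 → run G
t=33: queue=[G,H,C] q_used=2 → run G
t=34: queue=[H,C] q_used=0 → run H
t=35: queue=[H,C] q_used=1 → run H
t=36: queue=[C] q_used=0 → run C
t=37: queue=[C] q_used=1 → run C
t=38: (idle)
t=39: (idle)
t=40: (idle)
t=41: (idle)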